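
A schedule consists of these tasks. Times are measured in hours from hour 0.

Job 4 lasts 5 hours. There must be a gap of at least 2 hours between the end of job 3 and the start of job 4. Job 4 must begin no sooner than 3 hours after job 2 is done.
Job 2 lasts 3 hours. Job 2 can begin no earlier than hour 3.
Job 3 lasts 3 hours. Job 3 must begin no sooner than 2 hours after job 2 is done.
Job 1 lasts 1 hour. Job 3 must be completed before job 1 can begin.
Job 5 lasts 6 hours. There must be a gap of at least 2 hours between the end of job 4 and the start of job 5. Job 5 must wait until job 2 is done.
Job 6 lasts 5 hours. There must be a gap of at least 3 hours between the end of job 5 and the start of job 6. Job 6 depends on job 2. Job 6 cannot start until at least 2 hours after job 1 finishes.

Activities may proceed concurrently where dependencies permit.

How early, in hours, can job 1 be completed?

Job 2 cannot begin until its own release at hour 3. It runs from hour 3 to 3 + 3 = hour 6.
Job 3 waits on job 2 (finishes hour 6, plus 2-hour gap → hour 8), so it starts at hour 8 and finishes at 8 + 3 = hour 11.
Job 1 waits on job 3 (finishes hour 11), so it starts at hour 11 and finishes at 11 + 1 = hour 12.

12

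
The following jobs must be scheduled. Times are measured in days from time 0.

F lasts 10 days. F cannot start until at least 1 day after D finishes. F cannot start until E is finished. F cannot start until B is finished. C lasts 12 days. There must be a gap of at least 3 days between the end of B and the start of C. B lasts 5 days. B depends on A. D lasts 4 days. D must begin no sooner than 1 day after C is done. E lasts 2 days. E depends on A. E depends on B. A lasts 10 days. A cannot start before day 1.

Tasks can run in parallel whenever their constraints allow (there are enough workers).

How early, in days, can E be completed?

18

A waits on its own release at day 1, so it starts at day 1 and finishes at 1 + 10 = day 11.
After A (finishes day 11), B can start at day 11 and finishes at day 16.
For E: A (finishes day 11); B (finishes day 16). Taking the maximum gives a start of day 16, and it finishes at 16 + 2 = day 18.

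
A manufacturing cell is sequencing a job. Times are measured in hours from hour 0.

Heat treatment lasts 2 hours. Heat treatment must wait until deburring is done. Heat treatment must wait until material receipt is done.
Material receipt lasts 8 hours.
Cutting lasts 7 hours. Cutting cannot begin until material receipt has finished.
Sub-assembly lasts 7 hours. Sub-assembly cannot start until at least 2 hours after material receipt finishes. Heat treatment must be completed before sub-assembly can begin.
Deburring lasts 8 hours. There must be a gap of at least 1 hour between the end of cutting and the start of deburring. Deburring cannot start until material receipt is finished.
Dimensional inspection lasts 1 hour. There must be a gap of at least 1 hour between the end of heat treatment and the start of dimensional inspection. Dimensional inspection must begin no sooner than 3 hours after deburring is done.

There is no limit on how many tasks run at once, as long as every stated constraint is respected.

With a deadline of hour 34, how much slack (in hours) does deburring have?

1

Material receipt has no prerequisites, so it starts at hour 0 and finishes at hour 8.
After material receipt (finishes hour 8), cutting can start at hour 8 and finishes at hour 15.
Deburring needs all of cutting (finishes hour 15, plus 1-hour gap → hour 16); material receipt (finishes hour 8). That puts its earliest start at hour 16; it finishes at 16 + 8 = hour 24.

Working backward from the deadline:
To finish by hour 34, dimensional inspection (duration 1) must start no later than hour 33.
To finish by hour 34, sub-assembly (duration 7) must start no later than hour 27.
For heat treatment: dimensional inspection (must start by hour 33, minus 1-hour gap → hour 32); sub-assembly (must start by hour 27). The most restrictive is hour 27; with a 2-hour duration, heat treatment must start by hour 25.
Deburring feeds heat treatment (must start by hour 25); dimensional inspection (must start by hour 33, minus 3-hour gap → hour 30). Taking the minimum, deburring must finish by hour 25 and start by 25 − 8 = hour 17.
So deburring can start as early as hour 16 and as late as hour 17, giving 17 − 16 = 1 hour of slack.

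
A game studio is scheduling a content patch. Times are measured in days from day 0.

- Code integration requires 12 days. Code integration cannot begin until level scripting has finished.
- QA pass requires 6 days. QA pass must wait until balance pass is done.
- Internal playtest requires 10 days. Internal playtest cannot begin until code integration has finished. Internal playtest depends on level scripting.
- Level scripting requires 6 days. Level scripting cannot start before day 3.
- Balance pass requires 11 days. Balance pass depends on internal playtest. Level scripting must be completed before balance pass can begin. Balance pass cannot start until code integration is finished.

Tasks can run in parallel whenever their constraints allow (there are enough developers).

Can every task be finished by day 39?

Level scripting waits on its own release at day 3, so it starts at day 3 and finishes at 3 + 6 = day 9.
Code integration waits on level scripting (finishes day 9), so it starts at day 9 and finishes at 9 + 12 = day 21.
Internal playtest cannot start until code integration (finishes day 21); level scripting (finishes day 9). The controlling bound is day 21, so internal playtest finishes at 21 + 10 = day 31.
For balance pass: internal playtest (finishes day 31); level scripting (finishes day 9); code integration (finishes day 21). Taking the maximum gives a start of day 31, and it finishes at 31 + 11 = day 42.
QA pass waits on balance pass (finishes day 42), so it starts at day 42 and finishes at 42 + 6 = day 48.
The earliest everything can be done is day 48, which is after the deadline of 39, so it is not possible.

No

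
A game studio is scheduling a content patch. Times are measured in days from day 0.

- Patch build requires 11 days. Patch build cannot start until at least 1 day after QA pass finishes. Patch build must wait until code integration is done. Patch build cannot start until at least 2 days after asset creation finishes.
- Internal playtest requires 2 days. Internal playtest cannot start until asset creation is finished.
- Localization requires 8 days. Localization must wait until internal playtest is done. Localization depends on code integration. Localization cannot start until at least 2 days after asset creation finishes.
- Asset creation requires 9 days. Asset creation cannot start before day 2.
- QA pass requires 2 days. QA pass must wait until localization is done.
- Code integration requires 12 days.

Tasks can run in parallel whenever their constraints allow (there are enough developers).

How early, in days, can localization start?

13

Code integration can start immediately at day 0; it finishes at day 12.
Asset creation waits on its own release at day 2, so it starts at day 2 and finishes at 2 + 9 = day 11.
Internal playtest cannot begin until asset creation (finishes day 11). It runs from day 11 to 11 + 2 = day 13.
Localization waits on internal playtest (finishes day 13); code integration (finishes day 12); asset creation (finishes day 11, plus 2-day gap → day 13). The latest of these is day 13, which is the earliest localization can start.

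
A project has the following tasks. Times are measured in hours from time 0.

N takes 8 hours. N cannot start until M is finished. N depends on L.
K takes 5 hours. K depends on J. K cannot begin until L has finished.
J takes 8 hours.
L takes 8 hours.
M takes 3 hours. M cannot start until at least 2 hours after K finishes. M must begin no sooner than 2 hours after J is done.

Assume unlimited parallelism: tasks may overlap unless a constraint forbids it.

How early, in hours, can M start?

Nothing blocks L, so it runs from hour 0 to hour 8.
Nothing blocks J, so it runs from hour 0 to hour 8.
For K: J (finishes hour 8); L (finishes hour 8). Taking the maximum gives a start of hour 8, and it finishes at 8 + 5 = hour 13.
M waits on K (finishes hour 13, plus 2-hour gap → hour 15); J (finishes hour 8, plus 2-hour gap → hour 10). The latest of these is hour 15, which is the earliest M can start.

15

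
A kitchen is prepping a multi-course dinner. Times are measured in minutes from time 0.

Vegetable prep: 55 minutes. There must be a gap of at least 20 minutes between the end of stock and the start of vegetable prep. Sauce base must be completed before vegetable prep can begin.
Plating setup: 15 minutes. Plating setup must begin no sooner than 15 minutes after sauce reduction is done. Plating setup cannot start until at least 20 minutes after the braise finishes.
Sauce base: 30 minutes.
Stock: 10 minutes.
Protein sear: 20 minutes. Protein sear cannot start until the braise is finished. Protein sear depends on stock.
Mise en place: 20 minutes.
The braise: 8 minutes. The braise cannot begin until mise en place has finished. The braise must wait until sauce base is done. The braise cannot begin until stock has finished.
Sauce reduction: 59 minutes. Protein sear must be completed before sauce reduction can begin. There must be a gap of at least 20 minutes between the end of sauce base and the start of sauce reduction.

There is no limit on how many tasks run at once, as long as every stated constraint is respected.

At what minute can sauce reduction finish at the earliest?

Sauce base has no prerequisites, so it starts at minute 0 and finishes at minute 30.
Stock can start immediately at minute 0; it finishes at minute 10.
Mise en place can start immediately at minute 0; it finishes at minute 20.
The braise has to wait for mise en place (finishes minute 20); sauce base (finishes minute 30); stock (finishes minute 10). The latest of these is minute 30, so the braise runs minute 30 to 30 + 8 = minute 38.
Protein sear needs all of the braise (finishes minute 38); stock (finishes minute 10). That puts its earliest start at minute 38; it finishes at 38 + 20 = minute 58.
Sauce reduction needs all of protein sear (finishes minute 58); sauce base (finishes minute 30, plus 20-minute gap → minute 50). That puts its earliest start at minute 58; it finishes at 58 + 59 = minute 117.

117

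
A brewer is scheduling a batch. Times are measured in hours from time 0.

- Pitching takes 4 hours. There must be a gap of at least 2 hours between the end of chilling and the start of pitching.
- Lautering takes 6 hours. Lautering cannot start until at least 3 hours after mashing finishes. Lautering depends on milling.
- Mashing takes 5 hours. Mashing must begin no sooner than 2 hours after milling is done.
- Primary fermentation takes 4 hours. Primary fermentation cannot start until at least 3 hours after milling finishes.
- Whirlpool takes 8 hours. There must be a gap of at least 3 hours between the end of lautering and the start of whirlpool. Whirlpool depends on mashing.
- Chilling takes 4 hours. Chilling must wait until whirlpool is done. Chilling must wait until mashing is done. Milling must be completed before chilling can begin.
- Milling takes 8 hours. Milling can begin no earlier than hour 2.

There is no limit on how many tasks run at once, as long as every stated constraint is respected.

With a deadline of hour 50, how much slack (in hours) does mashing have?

Milling cannot begin until its own release at hour 2. It runs from hour 2 to 2 + 8 = hour 10.
Mashing cannot begin until milling (finishes hour 10, plus 2-hour gap → hour 12). It runs from hour 12 to 12 + 5 = hour 17.

Working backward from the deadline:
Nothing follows pitching; the deadline of hour 50 is its only limit. It must start by 50 − 4 = hour 46.
Chilling must finish before pitching (must start by hour 46, minus 2-hour gap → hour 44). With a 4-hour duration, chilling must start by 44 − 4 = hour 40.
Whirlpool has to be done before chilling (must start by hour 40). That means finishing by hour 40, i.e. starting by 40 − 8 = hour 32.
Lautering feeds into whirlpool (must start by hour 32, minus 3-hour gap → hour 29); so lautering must finish by hour 29 and therefore start by hour 23.
For mashing: lautering (must start by hour 23, minus 3-hour gap → hour 20); whirlpool (must start by hour 32); chilling (must start by hour 40). The most restrictive is hour 20; with a 5-hour duration, mashing must start by hour 15.
So mashing can start as early as hour 12 and as late as hour 15, giving 15 − 12 = 3 hours of slack.

3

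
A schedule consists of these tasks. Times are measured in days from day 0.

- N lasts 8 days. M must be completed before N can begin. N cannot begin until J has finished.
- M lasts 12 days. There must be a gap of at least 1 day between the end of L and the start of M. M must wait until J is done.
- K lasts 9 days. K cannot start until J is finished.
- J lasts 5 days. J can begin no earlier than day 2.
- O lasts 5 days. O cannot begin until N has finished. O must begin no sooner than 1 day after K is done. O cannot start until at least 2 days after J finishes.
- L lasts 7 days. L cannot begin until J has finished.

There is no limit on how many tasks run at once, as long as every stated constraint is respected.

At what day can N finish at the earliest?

35

J cannot begin until its own release at day 2. It runs from day 2 to 2 + 5 = day 7.
L cannot begin until J (finishes day 7). It runs from day 7 to 7 + 7 = day 14.
M has to wait for L (finishes day 14, plus 1-day gap → day 15); J (finishes day 7). The latest of these is day 15, so M runs day 15 to 15 + 12 = day 27.
N has to wait for M (finishes day 27); J (finishes day 7). The latest of these is day 27, so N runs day 27 to 27 + 8 = day 35.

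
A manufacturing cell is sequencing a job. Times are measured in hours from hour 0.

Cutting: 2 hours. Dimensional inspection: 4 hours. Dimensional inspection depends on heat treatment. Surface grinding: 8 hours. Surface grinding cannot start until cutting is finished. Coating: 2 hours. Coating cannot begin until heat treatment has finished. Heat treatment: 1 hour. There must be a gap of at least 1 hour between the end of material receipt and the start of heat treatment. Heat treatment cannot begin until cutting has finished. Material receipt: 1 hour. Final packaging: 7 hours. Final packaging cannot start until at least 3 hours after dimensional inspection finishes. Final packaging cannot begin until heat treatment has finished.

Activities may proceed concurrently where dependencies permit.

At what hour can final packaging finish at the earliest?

Cutting has no prerequisites, so it starts at hour 0 and finishes at hour 2.
Material receipt can start immediately at hour 0; it finishes at hour 1.
Heat treatment has to wait for material receipt (finishes hour 1, plus 1-hour gap → hour 2); cutting (finishes hour 2). The latest of these is hour 2, so heat treatment runs hour 2 to 2 + 1 = hour 3.
Dimensional inspection waits on heat treatment (finishes hour 3), so it starts at hour 3 and finishes at 3 + 4 = hour 7.
For final packaging: dimensional inspection (finishes hour 7, plus 3-hour gap → hour 10); heat treatment (finishes hour 3). Taking the maximum gives a start of hour 10, and it finishes at 10 + 7 = hour 17.

17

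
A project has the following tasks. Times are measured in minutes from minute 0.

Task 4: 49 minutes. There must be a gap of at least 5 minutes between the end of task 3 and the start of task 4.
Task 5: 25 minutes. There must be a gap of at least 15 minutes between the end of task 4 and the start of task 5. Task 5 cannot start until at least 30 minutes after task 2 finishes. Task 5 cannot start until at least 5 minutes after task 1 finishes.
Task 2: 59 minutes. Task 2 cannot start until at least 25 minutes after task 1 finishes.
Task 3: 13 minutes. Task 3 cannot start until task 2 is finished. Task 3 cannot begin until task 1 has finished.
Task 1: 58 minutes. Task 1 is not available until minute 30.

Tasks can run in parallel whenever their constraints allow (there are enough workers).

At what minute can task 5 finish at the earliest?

279

Task 1 waits on its own release at minute 30, so it starts at minute 30 and finishes at 30 + 58 = minute 88.
Task 2 waits on task 1 (finishes minute 88, plus 25-minute gap → minute 113), so it starts at minute 113 and finishes at 113 + 59 = minute 172.
Task 3 needs all of task 2 (finishes minute 172); task 1 (finishes minute 88). That puts its earliest start at minute 172; it finishes at 172 + 13 = minute 185.
Task 4 waits on task 3 (finishes minute 185, plus 5-minute gap → minute 190), so it starts at minute 190 and finishes at 190 + 49 = minute 239.
Task 5 needs all of task 4 (finishes minute 239, plus 15-minute gap → minute 254); task 2 (finishes minute 172, plus 30-minute gap → minute 202); task 1 (finishes minute 88, plus 5-minute gap → minute 93). That puts its earliest start at minute 254; it finishes at 254 + 25 = minute 279.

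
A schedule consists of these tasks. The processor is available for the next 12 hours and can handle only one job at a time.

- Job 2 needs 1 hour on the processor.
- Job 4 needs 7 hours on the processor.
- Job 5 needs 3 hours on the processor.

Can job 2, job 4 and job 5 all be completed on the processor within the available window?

Running back to back, the jobs need 1 + 7 + 3 = 11 hours on the processor.
Since 11 ≤ 12, they fit within the window.

Yes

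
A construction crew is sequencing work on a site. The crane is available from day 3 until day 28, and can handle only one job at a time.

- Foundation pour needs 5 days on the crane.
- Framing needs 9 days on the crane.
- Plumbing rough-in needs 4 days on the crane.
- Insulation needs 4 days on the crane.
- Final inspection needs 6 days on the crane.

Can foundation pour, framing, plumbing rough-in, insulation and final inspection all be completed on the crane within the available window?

No

The crane window is 28 − 3 = 25 days.
Running back to back, the jobs need 5 + 9 + 4 + 4 + 6 = 28 days on the crane.
Since 28 > 25, they cannot all fit.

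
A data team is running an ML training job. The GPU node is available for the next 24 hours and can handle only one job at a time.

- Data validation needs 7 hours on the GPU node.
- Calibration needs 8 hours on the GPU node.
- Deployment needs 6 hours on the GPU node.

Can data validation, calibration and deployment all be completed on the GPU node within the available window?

Running back to back, the jobs need 7 + 8 + 6 = 21 hours on the GPU node.
Since 21 ≤ 24, they fit within the window.

Yes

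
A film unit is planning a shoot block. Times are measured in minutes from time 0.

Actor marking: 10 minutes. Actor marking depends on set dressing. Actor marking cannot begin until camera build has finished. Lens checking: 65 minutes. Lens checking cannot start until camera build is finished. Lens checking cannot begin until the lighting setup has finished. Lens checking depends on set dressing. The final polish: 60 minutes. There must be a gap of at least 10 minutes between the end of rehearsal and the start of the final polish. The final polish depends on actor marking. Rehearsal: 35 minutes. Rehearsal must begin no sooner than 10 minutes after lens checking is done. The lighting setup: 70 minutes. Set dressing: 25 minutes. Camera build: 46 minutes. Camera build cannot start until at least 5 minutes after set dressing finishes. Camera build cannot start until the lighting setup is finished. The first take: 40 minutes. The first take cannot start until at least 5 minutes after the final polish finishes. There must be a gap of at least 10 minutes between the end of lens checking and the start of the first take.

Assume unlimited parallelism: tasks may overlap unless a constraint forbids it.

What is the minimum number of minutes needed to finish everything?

The lighting setup can start immediately at minute 0; it finishes at minute 70.
Set dressing has no prerequisites, so it starts at minute 0 and finishes at minute 25.
Camera build cannot start until set dressing (finishes minute 25, plus 5-minute gap → minute 30); the lighting setup (finishes minute 70). The controlling bound is minute 70, so camera build finishes at 70 + 46 = minute 116.
Actor marking cannot start until set dressing (finishes minute 25); camera build (finishes minute 116). The controlling bound is minute 116, so actor marking finishes at 116 + 10 = minute 126.
Lens checking cannot start until camera build (finishes minute 116); the lighting setup (finishes minute 70); set dressing (finishes minute 25). The controlling bound is minute 116, so lens checking finishes at 116 + 65 = minute 181.
Rehearsal cannot begin until lens checking (finishes minute 181, plus 10-minute gap → minute 191). It runs from minute 191 to 191 + 35 = minute 226.
For the final polish: rehearsal (finishes minute 226, plus 10-minute gap → minute 236); actor marking (finishes minute 126). Taking the maximum gives a start of minute 236, and it finishes at 236 + 60 = minute 296.
The first take cannot start until the final polish (finishes minute 296, plus 5-minute gap → minute 301); lens checking (finishes minute 181, plus 10-minute gap → minute 191). The controlling bound is minute 301, so the first take finishes at 301 + 40 = minute 341.
All tasks are finished once the last one completes. Finish times: Set dressing at 25, The lighting setup at 70, Camera build at 116, Lens checking at 181, Actor marking at 126, Rehearsal at 226, The final polish at 296, The first take at 341. The latest is minute 341.

341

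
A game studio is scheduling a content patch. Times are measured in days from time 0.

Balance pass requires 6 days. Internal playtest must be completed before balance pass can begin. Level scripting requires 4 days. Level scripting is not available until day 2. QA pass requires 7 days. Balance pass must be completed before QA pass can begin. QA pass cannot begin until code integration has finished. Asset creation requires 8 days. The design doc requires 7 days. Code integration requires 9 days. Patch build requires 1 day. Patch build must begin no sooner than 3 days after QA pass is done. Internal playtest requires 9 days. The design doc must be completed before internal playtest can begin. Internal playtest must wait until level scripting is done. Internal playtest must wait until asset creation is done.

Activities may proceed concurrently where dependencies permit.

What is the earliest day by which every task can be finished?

Code integration has no prerequisites, so it starts at day 0 and finishes at day 9.
Level scripting waits on its own release at day 2, so it starts at day 2 and finishes at 2 + 4 = day 6.
Nothing blocks asset creation, so it runs from day 0 to day 8.
The design doc has no prerequisites, so it starts at day 0 and finishes at day 7.
Internal playtest cannot start until the design doc (finishes day 7); level scripting (finishes day 6); asset creation (finishes day 8). The controlling bound is day 8, so internal playtest finishes at 8 + 9 = day 17.
Balance pass waits on internal playtest (finishes day 17), so it starts at day 17 and finishes at 17 + 6 = day 23.
QA pass has to wait for balance pass (finishes day 23); code integration (finishes day 9). The latest of these is day 23, so QA pass runs day 23 to 23 + 7 = day 30.
Patch build waits on QA pass (finishes day 30, plus 3-day gap → day 33), so it starts at day 33 and finishes at 33 + 1 = day 34.
All tasks are finished once the last one completes. Finish times: The design doc at 7, Asset creation at 8, Level scripting at 6, Code integration at 9, Internal playtest at 17, Balance pass at 23, QA pass at 30, Patch build at 34. The latest is day 34.

34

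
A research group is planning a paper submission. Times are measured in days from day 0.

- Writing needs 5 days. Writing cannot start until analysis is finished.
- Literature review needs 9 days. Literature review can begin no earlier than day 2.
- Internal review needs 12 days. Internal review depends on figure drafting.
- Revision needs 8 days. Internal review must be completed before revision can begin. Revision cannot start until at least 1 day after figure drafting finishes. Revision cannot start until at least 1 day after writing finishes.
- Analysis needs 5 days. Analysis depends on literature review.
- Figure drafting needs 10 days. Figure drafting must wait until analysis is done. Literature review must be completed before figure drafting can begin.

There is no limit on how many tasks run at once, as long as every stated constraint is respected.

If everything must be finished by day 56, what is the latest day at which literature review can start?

Revision has no dependents, so it just needs to finish by day 56. Starting by 56 − 8 = day 48 achieves that.
Internal review must finish before revision (must start by day 48). With a 12-day duration, internal review must start by 48 − 12 = day 36.
Figure drafting must finish in time for internal review (must start by day 36); revision (must start by day 48, minus 1-day gap → day 47). The tightest is day 36, so figure drafting must start by 36 − 10 = day 26.
Since revision (must start by day 48, minus 1-day gap → day 47) depends on it, writing must finish by day 47. Backing off its 5-day duration gives a latest start of day 42.
Analysis must finish in time for figure drafting (must start by day 26); writing (must start by day 42). The tightest is day 26, so analysis must start by 26 − 5 = day 21.
For literature review: analysis (must start by day 21); figure drafting (must start by day 26). The most restrictive is day 21; with a 9-day duration, literature review must start by day 12.

12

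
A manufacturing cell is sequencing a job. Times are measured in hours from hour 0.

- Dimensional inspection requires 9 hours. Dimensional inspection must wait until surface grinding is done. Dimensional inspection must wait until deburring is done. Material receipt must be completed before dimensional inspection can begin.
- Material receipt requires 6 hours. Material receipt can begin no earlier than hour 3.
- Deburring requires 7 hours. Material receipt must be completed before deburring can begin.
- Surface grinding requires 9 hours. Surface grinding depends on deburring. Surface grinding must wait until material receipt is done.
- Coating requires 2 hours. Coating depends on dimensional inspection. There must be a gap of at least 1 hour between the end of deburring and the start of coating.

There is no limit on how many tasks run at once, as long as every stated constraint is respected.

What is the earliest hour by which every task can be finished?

After its own release at hour 3, material receipt can start at hour 3 and finishes at hour 9.
After material receipt (finishes hour 9), deburring can start at hour 9 and finishes at hour 16.
Surface grinding cannot start until deburring (finishes hour 16); material receipt (finishes hour 9). The controlling bound is hour 16, so surface grinding finishes at 16 + 9 = hour 25.
Dimensional inspection has to wait for surface grinding (finishes hour 25); deburring (finishes hour 16); material receipt (finishes hour 9). The latest of these is hour 25, so dimensional inspection runs hour 25 to 25 + 9 = hour 34.
For coating: dimensional inspection (finishes hour 34); deburring (finishes hour 16, plus 1-hour gap → hour 17). Taking the maximum gives a start of hour 34, and it finishes at 34 + 2 = hour 36.
All tasks are finished once the last one completes. Finish times: Material receipt at 9, Deburring at 16, Surface grinding at 25, Dimensional inspection at 34, Coating at 36. The latest is hour 36.

36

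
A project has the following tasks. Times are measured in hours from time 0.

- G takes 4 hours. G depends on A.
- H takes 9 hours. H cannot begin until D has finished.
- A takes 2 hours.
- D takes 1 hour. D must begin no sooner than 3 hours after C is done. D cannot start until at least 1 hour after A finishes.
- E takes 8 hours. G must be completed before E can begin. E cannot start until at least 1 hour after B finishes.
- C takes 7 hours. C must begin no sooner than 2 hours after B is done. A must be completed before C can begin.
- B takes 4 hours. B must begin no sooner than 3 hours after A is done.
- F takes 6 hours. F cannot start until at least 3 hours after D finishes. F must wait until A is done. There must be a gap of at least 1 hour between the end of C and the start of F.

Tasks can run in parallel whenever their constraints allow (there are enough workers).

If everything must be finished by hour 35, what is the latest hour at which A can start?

F must finish by hour 35; it takes 6 hours, so it must start by 35 − 6 = hour 29.
To finish by hour 35, H (duration 9) must start no later than hour 26.
D must finish in time for F (must start by hour 29, minus 3-hour gap → hour 26); H (must start by hour 26). The tightest is hour 26, so D must start by 26 − 1 = hour 25.
C must finish in time for D (must start by hour 25, minus 3-hour gap → hour 22); F (must start by hour 29, minus 1-hour gap → hour 28). The tightest is hour 22, so C must start by 22 − 7 = hour 15.
To finish by hour 35, E (duration 8) must start no later than hour 27.
B must finish in time for C (must start by hour 15, minus 2-hour gap → hour 13); E (must start by hour 27, minus 1-hour gap → hour 26). The tightest is hour 13, so B must start by 13 − 4 = hour 9.
G must finish before E (must start by hour 27). With a 4-hour duration, G must start by 27 − 4 = hour 23.
For A: B (must start by hour 9, minus 3-hour gap → hour 6); C (must start by hour 15); D (must start by hour 25, minus 1-hour gap → hour 24); F (must start by hour 29); G (must start by hour 23). The most restrictive is hour 6; with a 2-hour duration, A must start by hour 4.

4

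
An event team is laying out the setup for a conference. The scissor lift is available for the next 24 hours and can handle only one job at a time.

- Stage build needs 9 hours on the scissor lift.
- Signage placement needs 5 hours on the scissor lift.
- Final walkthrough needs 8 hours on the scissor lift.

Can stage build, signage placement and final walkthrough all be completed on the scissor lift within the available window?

Running back to back, the jobs need 9 + 5 + 8 = 22 hours on the scissor lift.
Since 22 ≤ 24, they fit within the window.

Yes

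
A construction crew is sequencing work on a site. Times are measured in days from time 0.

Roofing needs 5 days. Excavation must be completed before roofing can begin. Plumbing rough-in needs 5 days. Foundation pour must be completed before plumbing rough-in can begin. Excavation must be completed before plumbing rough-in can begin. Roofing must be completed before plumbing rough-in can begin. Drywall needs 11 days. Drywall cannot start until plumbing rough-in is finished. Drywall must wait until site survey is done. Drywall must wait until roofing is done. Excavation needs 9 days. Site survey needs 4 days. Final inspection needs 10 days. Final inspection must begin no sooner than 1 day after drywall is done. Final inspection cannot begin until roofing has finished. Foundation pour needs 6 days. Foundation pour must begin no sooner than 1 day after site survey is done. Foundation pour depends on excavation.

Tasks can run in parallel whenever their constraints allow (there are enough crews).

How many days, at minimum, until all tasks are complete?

Excavation has no prerequisites, so it starts at day 0 and finishes at day 9.
Roofing cannot begin until excavation (finishes day 9). It runs from day 9 to 9 + 5 = day 14.
Site survey has no prerequisites, so it starts at day 0 and finishes at day 4.
Foundation pour cannot start until site survey (finishes day 4, plus 1-day gap → day 5); excavation (finishes day 9). The controlling bound is day 9, so foundation pour finishes at 9 + 6 = day 15.
Plumbing rough-in needs all of foundation pour (finishes day 15); excavation (finishes day 9); roofing (finishes day 14). That puts its earliest start at day 15; it finishes at 15 + 5 = day 20.
Drywall needs all of plumbing rough-in (finishes day 20); site survey (finishes day 4); roofing (finishes day 14). That puts its earliest start at day 20; it finishes at 20 + 11 = day 31.
For final inspection: drywall (finishes day 31, plus 1-day gap → day 32); roofing (finishes day 14). Taking the maximum gives a start of day 32, and it finishes at 32 + 10 = day 42.
All tasks are finished once the last one completes. Finish times: Site survey at 4, Excavation at 9, Foundation pour at 15, Roofing at 14, Plumbing rough-in at 20, Drywall at 31, Final inspection at 42. The latest is day 42.

42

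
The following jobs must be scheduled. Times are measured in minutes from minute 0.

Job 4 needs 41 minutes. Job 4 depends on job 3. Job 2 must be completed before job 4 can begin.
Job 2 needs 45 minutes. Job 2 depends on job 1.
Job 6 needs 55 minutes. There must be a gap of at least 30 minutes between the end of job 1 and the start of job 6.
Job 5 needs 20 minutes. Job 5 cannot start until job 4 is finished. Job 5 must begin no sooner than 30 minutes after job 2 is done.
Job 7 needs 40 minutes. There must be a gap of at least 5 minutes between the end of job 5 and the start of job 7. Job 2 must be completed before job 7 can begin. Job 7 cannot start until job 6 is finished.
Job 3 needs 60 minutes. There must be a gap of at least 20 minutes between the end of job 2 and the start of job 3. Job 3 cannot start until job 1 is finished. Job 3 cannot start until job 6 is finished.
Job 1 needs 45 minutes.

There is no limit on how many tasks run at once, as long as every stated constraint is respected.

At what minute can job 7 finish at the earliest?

Job 1 has no prerequisites, so it starts at minute 0 and finishes at minute 45.
Job 6 cannot begin until job 1 (finishes minute 45, plus 30-minute gap → minute 75). It runs from minute 75 to 75 + 55 = minute 130.
Job 2 waits on job 1 (finishes minute 45), so it starts at minute 45 and finishes at 45 + 45 = minute 90.
Job 3 cannot start until job 2 (finishes minute 90, plus 20-minute gap → minute 110); job 1 (finishes minute 45); job 6 (finishes minute 130). The controlling bound is minute 130, so job 3 finishes at 130 + 60 = minute 190.
For job 4: job 3 (finishes minute 190); job 2 (finishes minute 90). Taking the maximum gives a start of minute 190, and it finishes at 190 + 41 = minute 231.
Job 5 has to wait for job 4 (finishes minute 231); job 2 (finishes minute 90, plus 30-minute gap → minute 120). The latest of these is minute 231, so job 5 runs minute 231 to 231 + 20 = minute 251.
For job 7: job 5 (finishes minute 251, plus 5-minute gap → minute 256); job 2 (finishes minute 90); job 6 (finishes minute 130). Taking the maximum gives a start of minute 256, and it finishes at 256 + 40 = minute 296.

296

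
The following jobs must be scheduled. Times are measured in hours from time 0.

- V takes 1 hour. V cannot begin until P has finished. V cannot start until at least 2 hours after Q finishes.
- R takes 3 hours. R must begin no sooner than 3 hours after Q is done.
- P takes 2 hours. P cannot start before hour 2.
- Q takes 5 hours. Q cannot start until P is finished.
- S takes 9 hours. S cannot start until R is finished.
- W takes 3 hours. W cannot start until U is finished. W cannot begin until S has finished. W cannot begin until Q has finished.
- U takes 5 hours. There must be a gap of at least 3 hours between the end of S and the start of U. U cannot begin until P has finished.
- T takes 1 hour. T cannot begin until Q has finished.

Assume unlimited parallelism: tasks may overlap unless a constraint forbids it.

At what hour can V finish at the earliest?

P cannot begin until its own release at hour 2. It runs from hour 2 to 2 + 2 = hour 4.
Q waits on P (finishes hour 4), so it starts at hour 4 and finishes at 4 + 5 = hour 9.
V cannot start until P (finishes hour 4); Q (finishes hour 9, plus 2-hour gap → hour 11). The controlling bound is hour 11, so V finishes at 11 + 1 = hour 12.

12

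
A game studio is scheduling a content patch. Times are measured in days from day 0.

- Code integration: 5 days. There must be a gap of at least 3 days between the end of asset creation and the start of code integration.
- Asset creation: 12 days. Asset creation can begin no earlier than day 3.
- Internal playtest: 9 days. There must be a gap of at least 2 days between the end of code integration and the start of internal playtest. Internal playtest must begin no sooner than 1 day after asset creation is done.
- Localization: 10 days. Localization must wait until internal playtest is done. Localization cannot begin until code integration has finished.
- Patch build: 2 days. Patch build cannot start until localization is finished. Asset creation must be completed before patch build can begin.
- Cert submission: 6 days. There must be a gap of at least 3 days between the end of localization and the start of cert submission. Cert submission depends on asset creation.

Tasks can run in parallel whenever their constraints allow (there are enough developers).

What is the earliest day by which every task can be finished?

53

After its own release at day 3, asset creation can start at day 3 and finishes at day 15.
After asset creation (finishes day 15, plus 3-day gap → day 18), code integration can start at day 18 and finishes at day 23.
Internal playtest needs all of code integration (finishes day 23, plus 2-day gap → day 25); asset creation (finishes day 15, plus 1-day gap → day 16). That puts its earliest start at day 25; it finishes at 25 + 9 = day 34.
Localization cannot start until internal playtest (finishes day 34); code integration (finishes day 23). The controlling bound is day 34, so localization finishes at 34 + 10 = day 44.
Patch build cannot start until localization (finishes day 44); asset creation (finishes day 15). The controlling bound is day 44, so patch build finishes at 44 + 2 = day 46.
Cert submission has to wait for localization (finishes day 44, plus 3-day gap → day 47); asset creation (finishes day 15). The latest of these is day 47, so cert submission runs day 47 to 47 + 6 = day 53.
All tasks are finished once the last one completes. Finish times: Asset creation at 15, Code integration at 23, Internal playtest at 34, Localization at 44, Cert submission at 53, Patch build at 46. The latest is day 53.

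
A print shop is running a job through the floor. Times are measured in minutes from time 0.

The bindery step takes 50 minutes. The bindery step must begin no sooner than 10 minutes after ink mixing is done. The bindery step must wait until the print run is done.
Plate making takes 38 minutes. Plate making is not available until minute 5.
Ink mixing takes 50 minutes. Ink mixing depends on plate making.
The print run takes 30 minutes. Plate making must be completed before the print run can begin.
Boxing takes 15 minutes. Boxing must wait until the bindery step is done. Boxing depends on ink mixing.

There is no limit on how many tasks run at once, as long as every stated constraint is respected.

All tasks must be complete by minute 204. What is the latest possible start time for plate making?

41

To finish by minute 204, boxing (duration 15) must start no later than minute 189.
Since boxing (must start by minute 189) depends on it, the bindery step must finish by minute 189. Backing off its 50-minute duration gives a latest start of minute 139.
Ink mixing has several dependents: the bindery step (must start by minute 139, minus 10-minute gap → minute 129); boxing (must start by minute 189). The earliest of those limits is minute 129, so ink mixing must start by 129 − 50 = minute 79.
Since the bindery step (must start by minute 139) depends on it, the print run must finish by minute 139. Backing off its 30-minute duration gives a latest start of minute 109.
For plate making: ink mixing (must start by minute 79); the print run (must start by minute 109). The most restrictive is minute 79; with a 38-minute duration, plate making must start by minute 41.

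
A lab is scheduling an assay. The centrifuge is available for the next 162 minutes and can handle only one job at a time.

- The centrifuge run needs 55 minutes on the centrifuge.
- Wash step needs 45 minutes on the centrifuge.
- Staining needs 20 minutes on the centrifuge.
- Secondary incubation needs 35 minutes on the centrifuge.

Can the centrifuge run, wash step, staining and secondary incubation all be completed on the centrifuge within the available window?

Yes

Running back to back, the jobs need 55 + 45 + 20 + 35 = 155 minutes on the centrifuge.
Since 155 ≤ 162, they fit within the window.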